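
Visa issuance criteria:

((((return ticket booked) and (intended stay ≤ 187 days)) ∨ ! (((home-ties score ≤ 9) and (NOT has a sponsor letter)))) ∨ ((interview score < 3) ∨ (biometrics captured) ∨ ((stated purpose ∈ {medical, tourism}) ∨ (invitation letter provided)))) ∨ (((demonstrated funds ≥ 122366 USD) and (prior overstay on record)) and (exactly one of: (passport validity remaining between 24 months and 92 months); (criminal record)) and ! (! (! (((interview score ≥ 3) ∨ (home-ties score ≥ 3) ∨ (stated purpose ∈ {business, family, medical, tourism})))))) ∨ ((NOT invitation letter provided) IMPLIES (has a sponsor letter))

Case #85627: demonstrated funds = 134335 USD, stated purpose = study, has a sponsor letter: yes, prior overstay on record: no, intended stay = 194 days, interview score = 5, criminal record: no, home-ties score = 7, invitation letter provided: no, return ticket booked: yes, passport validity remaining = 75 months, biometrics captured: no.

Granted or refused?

Granted

Atomic conditions:
  return ticket booked: yes → true
  intended stay ≤ 187 days: 194 ≤ 187 is false
  home-ties score ≤ 9: 7 ≤ 9 is true
  NOT has a sponsor letter: yes → false
  interview score < 3: 5 < 3 is false
  biometrics captured: no → false
  stated purpose ∈ {medical, tourism}: study is not in the set → false
  invitation letter provided: no → false
  demonstrated funds ≥ 122366 USD: 134335 ≥ 122366 is true
  prior overstay on record: no → false
  passport validity remaining between 24 months and 92 months: 75 in [24, 92] is true
  criminal record: no → false
  interview score ≥ 3: 5 ≥ 3 is true
  home-ties score ≥ 3: 7 ≥ 3 is true
  stated purpose ∈ {business, family, medical, tourism}: study is not in the set → false
  NOT invitation letter provided: no → true
  has a sponsor letter: yes → true
Combine:
[1.1.1] true AND false = false
[1.1.2.1] true AND false = false
[1.1.2] NOT false = true
[1.1] false OR true = true
[1.2.3] false OR false = false
[1.2] false OR false OR false = false
[1] true OR false = true
[2.1] true AND false = false
[2.2] exactly-one(true, false) = true
[2.3.1.1.1] true OR true OR false = true
[2.3.1.1] NOT true = false
[2.3.1] NOT false = true
[2.3] NOT true = false
[2] false AND true AND false = false
[3] true → true = true
[root] true OR false OR true = true
Overall: true → granted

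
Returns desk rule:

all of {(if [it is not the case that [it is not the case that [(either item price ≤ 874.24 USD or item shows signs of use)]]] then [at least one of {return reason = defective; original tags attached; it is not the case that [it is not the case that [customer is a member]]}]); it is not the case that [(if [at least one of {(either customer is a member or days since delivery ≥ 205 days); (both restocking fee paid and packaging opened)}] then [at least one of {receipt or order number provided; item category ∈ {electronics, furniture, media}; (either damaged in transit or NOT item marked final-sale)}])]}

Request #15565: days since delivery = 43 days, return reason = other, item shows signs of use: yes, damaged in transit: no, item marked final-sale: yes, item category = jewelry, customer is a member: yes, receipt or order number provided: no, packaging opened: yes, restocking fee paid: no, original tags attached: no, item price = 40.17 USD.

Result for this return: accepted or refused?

Atomic conditions:
  item price ≤ 874.24 USD: 40.17 ≤ 874.24 is true
  item shows signs of use: yes → true
  return reason = defective: other == defective is false
  original tags attached: no → false
  customer is a member: yes → true
  days since delivery ≥ 205 days: 43 ≥ 205 is false
  restocking fee paid: no → false
  packaging opened: yes → true
  receipt or order number provided: no → false
  item category ∈ {electronics, furniture, media}: jewelry is not in the set → false
  damaged in transit: no → false
  NOT item marked final-sale: yes → false
Combine:
[1.1.1.1] true OR true = true
[1.1.1] NOT true = false
[1.1] NOT false = true
[1.2.3.1] NOT true = false
[1.2.3] NOT false = true
[1.2] false OR false OR true = true
[1] true → true = true
[2.1.1.1] true OR false = true
[2.1.1.2] false AND true = false
[2.1.1] true OR false = true
[2.1.2.3] false OR false = false
[2.1.2] false OR false OR false = false
[2.1] true → false = false
[2] NOT false = true
[root] true AND true = true
Overall: true → accepted

Accepted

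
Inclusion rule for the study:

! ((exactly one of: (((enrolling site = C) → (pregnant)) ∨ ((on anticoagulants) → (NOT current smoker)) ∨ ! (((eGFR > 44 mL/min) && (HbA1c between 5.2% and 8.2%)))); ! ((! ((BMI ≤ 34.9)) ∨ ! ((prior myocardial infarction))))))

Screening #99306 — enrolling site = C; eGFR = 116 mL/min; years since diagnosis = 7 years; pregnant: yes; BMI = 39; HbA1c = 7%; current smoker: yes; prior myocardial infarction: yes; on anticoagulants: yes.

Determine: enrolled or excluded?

Excluded

Atomic conditions:
  enrolling site = C: C == C is true
  pregnant: yes → true
  on anticoagulants: yes → true
  NOT current smoker: yes → false
  eGFR > 44 mL/min: 116 > 44 is true
  HbA1c between 5.2% and 8.2%: 7 in [5.2, 8.2] is true
  BMI ≤ 34.9: 39 ≤ 34.9 is false
  prior myocardial infarction: yes → true
Combine:
[1.1.1] true → true = true
[1.1.2] true → false = false
[1.1.3.1] true AND true = true
[1.1.3] NOT true = false
[1.1] true OR false OR false = true
[1.2.1.1] NOT false = true
[1.2.1.2] NOT true = false
[1.2.1] true OR false = true
[1.2] NOT true = false
[1] exactly-one(true, false) = true
[root] NOT true = false
Overall: false → excluded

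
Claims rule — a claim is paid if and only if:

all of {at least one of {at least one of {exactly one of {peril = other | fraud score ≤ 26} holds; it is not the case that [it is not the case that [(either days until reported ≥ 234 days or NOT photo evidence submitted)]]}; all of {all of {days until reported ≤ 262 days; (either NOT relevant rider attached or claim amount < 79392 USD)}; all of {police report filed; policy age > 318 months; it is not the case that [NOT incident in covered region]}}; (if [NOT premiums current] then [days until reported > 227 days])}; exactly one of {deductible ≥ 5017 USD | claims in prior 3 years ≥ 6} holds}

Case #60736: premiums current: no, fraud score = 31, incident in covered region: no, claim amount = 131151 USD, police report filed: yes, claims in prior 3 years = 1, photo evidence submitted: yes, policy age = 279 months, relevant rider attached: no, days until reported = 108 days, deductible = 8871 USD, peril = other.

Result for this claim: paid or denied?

Atomic conditions:
  peril = other: other == other is true
  fraud score ≤ 26: 31 ≤ 26 is false
  days until reported ≥ 234 days: 108 ≥ 234 is false
  NOT photo evidence submitted: yes → false
  days until reported ≤ 262 days: 108 ≤ 262 is true
  NOT relevant rider attached: no → true
  claim amount < 79392 USD: 131151 < 79392 is false
  police report filed: yes → true
  policy age > 318 months: 279 > 318 is false
  NOT incident in covered region: no → true
  NOT premiums current: no → true
  days until reported > 227 days: 108 > 227 is false
  deductible ≥ 5017 USD: 8871 ≥ 5017 is true
  claims in prior 3 years ≥ 6: 1 ≥ 6 is false
Combine:
[1.1.1] exactly-one(true, false) = true
[1.1.2.1.1] false OR false = false
[1.1.2.1] NOT false = true
[1.1.2] NOT true = false
[1.1] true OR false = true
[1.2.1.2] true OR false = true
[1.2.1] true AND true = true
[1.2.2.3] NOT true = false
[1.2.2] true AND false AND false = false
[1.2] true AND false = false
[1.3] true → false = false
[1] true OR false OR false = true
[2] exactly-one(true, false) = true
[root] true AND true = true
Overall: true → paid

Paid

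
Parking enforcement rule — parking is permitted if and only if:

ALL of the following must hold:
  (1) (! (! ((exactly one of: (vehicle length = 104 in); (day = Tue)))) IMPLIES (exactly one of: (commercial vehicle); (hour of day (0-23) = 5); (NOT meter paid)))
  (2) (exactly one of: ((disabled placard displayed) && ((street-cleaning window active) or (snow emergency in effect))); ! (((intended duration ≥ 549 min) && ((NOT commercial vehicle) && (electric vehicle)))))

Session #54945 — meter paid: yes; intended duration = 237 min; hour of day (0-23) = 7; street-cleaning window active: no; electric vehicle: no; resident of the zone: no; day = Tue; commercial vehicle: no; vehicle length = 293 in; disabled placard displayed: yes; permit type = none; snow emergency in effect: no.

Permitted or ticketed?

Ticketed

Atomic conditions:
  vehicle length = 104 in: 293 == 104 is false
  day = Tue: Tue == Tue is true
  commercial vehicle: no → false
  hour of day (0-23) = 5: 7 == 5 is false
  NOT meter paid: yes → false
  disabled placard displayed: yes → true
  street-cleaning window active: no → false
  snow emergency in effect: no → false
  intended duration ≥ 549 min: 237 ≥ 549 is false
  NOT commercial vehicle: no → true
  electric vehicle: no → false
Combine:
[1.1.1.1] exactly-one(false, true) = true
[1.1.1] NOT true = false
[1.1] NOT false = true
[1.2] exactly-one(false, false, false) = false
[1] true → false = false
[2.1.2] false OR false = false
[2.1] true AND false = false
[2.2.1.2] true AND false = false
[2.2.1] false AND false = false
[2.2] NOT false = true
[2] exactly-one(false, true) = true
[root] false AND true = false
Overall: false → ticketed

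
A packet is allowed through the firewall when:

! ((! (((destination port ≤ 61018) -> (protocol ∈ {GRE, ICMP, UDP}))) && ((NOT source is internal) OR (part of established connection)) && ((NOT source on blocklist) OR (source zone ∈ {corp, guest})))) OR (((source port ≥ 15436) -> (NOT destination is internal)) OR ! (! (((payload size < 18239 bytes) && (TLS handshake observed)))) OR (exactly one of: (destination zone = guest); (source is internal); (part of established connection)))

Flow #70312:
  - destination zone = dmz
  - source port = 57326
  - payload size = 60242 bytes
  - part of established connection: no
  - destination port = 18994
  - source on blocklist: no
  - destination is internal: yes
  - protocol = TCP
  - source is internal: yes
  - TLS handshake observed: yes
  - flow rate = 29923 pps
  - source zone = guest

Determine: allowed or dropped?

Allowed

Atomic conditions:
  destination port ≤ 61018: 18994 ≤ 61018 is true
  protocol ∈ {GRE, ICMP, UDP}: TCP is not in the set → false
  NOT source is internal: yes → false
  part of established connection: no → false
  NOT source on blocklist: no → true
  source zone ∈ {corp, guest}: guest is in the set → true
  source port ≥ 15436: 57326 ≥ 15436 is true
  NOT destination is internal: yes → false
  payload size < 18239 bytes: 60242 < 18239 is false
  TLS handshake observed: yes → true
  destination zone = guest: dmz == guest is false
  source is internal: yes → true
Combine:
[1.1.1.1] true → false = false
[1.1.1] NOT false = true
[1.1.2] false OR false = false
[1.1.3] true OR true = true
[1.1] true AND false AND true = false
[1] NOT false = true
[2.1] true → false = false
[2.2.1.1] false AND true = false
[2.2.1] NOT false = true
[2.2] NOT true = false
[2.3] exactly-one(false, true, false) = true
[2] false OR false OR true = true
[root] true OR true = true
Overall: true → allowed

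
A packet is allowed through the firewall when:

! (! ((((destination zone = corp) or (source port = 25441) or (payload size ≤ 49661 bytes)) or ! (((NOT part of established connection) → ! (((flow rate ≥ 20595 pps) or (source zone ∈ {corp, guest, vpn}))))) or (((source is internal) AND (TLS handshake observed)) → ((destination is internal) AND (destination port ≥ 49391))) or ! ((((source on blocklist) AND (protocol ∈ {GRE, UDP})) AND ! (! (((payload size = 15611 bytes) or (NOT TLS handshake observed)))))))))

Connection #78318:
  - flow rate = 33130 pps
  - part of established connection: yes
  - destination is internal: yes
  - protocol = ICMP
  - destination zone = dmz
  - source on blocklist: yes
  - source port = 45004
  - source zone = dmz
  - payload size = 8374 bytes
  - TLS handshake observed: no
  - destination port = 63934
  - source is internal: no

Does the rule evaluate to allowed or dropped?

Atomic conditions:
  destination zone = corp: dmz == corp is false
  source port = 25441: 45004 == 25441 is false
  payload size ≤ 49661 bytes: 8374 ≤ 49661 is true
  NOT part of established connection: yes → false
  flow rate ≥ 20595 pps: 33130 ≥ 20595 is true
  source zone ∈ {corp, guest, vpn}: dmz is not in the set → false
  source is internal: no → false
  TLS handshake observed: no → false
  destination is internal: yes → true
  destination port ≥ 49391: 63934 ≥ 49391 is true
  source on blocklist: yes → true
  protocol ∈ {GRE, UDP}: ICMP is not in the set → false
  payload size = 15611 bytes: 8374 == 15611 is false
  NOT TLS handshake observed: no → true
Combine:
[1.1.1] false OR false OR true = true
[1.1.2.1.2.1] true OR false = true
[1.1.2.1.2] NOT true = false
[1.1.2.1] false → false (antecedent false ⇒ implication holds) = true
[1.1.2] NOT true = false
[1.1.3.1] false AND false = false
[1.1.3.2] true AND true = true
[1.1.3] false → true (antecedent false ⇒ implication holds) = true
[1.1.4.1.1] true AND false = false
[1.1.4.1.2.1.1] false OR true = true
[1.1.4.1.2.1] NOT true = false
[1.1.4.1.2] NOT false = true
[1.1.4.1] false AND true = false
[1.1.4] NOT false = true
[1.1] true OR false OR true OR true = true
[1] NOT true = false
[root] NOT false = true
Overall: true → allowed

Allowed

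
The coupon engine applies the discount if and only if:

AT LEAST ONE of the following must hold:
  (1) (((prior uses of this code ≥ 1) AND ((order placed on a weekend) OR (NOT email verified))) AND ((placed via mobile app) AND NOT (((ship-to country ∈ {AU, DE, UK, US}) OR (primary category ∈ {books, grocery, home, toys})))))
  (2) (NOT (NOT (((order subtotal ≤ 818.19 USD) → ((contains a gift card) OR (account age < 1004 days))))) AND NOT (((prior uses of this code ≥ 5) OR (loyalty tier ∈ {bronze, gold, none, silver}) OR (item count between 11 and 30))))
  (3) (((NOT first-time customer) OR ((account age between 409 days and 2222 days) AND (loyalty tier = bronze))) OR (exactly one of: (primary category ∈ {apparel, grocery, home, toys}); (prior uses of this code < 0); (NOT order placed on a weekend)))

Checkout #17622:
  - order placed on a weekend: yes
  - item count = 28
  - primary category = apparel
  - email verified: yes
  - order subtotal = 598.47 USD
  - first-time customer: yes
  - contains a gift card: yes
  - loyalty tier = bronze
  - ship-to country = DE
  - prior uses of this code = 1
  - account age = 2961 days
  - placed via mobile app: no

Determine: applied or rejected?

Atomic conditions:
  prior uses of this code ≥ 1: 1 ≥ 1 is true
  order placed on a weekend: yes → true
  NOT email verified: yes → false
  placed via mobile app: no → false
  ship-to country ∈ {AU, DE, UK, US}: DE is in the set → true
  primary category ∈ {books, grocery, home, toys}: apparel is not in the set → false
  order subtotal ≤ 818.19 USD: 598.47 ≤ 818.19 is true
  contains a gift card: yes → true
  account age < 1004 days: 2961 < 1004 is false
  prior uses of this code ≥ 5: 1 ≥ 5 is false
  loyalty tier ∈ {bronze, gold, none, silver}: bronze is in the set → true
  item count between 11 and 30: 28 in [11, 30] is true
  NOT first-time customer: yes → false
  account age between 409 days and 2222 days: 2961 in [409, 2222] is false
  loyalty tier = bronze: bronze == bronze is true
  primary category ∈ {apparel, grocery, home, toys}: apparel is in the set → true
  prior uses of this code < 0: 1 < 0 is false
  NOT order placed on a weekend: yes → false
Combine:
[1.1.2] true OR false = true
[1.1] true AND true = true
[1.2.2.1] true OR false = true
[1.2.2] NOT true = false
[1.2] false AND false = false
[1] true AND false = false
[2.1.1.1.2] true OR false = true
[2.1.1.1] true → true = true
[2.1.1] NOT true = false
[2.1] NOT false = true
[2.2.1] false OR true OR true = true
[2.2] NOT true = false
[2] true AND false = false
[3.1.2] false AND true = false
[3.1] false OR false = false
[3.2] exactly-one(true, false, false) = true
[3] false OR true = true
[root] false OR false OR true = true
Overall: true → applied

Applied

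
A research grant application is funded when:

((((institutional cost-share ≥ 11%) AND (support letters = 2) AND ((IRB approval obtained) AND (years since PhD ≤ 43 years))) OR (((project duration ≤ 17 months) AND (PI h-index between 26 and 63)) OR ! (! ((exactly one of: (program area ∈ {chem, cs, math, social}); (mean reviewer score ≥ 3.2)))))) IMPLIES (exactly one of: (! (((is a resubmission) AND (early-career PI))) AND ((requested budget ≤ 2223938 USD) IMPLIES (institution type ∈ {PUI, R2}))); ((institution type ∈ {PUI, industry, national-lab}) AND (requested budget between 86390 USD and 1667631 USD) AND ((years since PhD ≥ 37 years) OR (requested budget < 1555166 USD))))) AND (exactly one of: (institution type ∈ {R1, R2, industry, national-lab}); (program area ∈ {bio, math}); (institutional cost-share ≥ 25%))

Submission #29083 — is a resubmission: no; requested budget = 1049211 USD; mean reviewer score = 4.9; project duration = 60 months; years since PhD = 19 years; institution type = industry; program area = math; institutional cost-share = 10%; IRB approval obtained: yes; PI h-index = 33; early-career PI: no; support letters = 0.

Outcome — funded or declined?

Declined

Atomic conditions:
  institutional cost-share ≥ 11%: 10 ≥ 11 is false
  support letters = 2: 0 == 2 is false
  IRB approval obtained: yes → true
  years since PhD ≤ 43 years: 19 ≤ 43 is true
  project duration ≤ 17 months: 60 ≤ 17 is false
  PI h-index between 26 and 63: 33 in [26, 63] is true
  program area ∈ {chem, cs, math, social}: math is in the set → true
  mean reviewer score ≥ 3.2: 4.9 ≥ 3.2 is true
  is a resubmission: no → false
  early-career PI: no → false
  requested budget ≤ 2223938 USD: 1049211 ≤ 2223938 is true
  institution type ∈ {PUI, R2}: industry is not in the set → false
  institution type ∈ {PUI, industry, national-lab}: industry is in the set → true
  requested budget between 86390 USD and 1667631 USD: 1049211 in [86390, 1667631] is true
  years since PhD ≥ 37 years: 19 ≥ 37 is false
  requested budget < 1555166 USD: 1049211 < 1555166 is true
  institution type ∈ {R1, R2, industry, national-lab}: industry is in the set → true
  program area ∈ {bio, math}: math is in the set → true
  institutional cost-share ≥ 25%: 10 ≥ 25 is false
Combine:
[1.1.1.3] true AND true = true
[1.1.1] false AND false AND true = false
[1.1.2.1] false AND true = false
[1.1.2.2.1.1] exactly-one(true, true) = false
[1.1.2.2.1] NOT false = true
[1.1.2.2] NOT true = false
[1.1.2] false OR false = false
[1.1] false OR false = false
[1.2.1.1.1] false AND false = false
[1.2.1.1] NOT false = true
[1.2.1.2] true → false = false
[1.2.1] true AND false = false
[1.2.2.3] false OR true = true
[1.2.2] true AND true AND true = true
[1.2] exactly-one(false, true) = true
[1] false → true (antecedent false ⇒ implication holds) = true
[2] exactly-one(true, true, false) = false
[root] true AND false = false
Overall: false → declined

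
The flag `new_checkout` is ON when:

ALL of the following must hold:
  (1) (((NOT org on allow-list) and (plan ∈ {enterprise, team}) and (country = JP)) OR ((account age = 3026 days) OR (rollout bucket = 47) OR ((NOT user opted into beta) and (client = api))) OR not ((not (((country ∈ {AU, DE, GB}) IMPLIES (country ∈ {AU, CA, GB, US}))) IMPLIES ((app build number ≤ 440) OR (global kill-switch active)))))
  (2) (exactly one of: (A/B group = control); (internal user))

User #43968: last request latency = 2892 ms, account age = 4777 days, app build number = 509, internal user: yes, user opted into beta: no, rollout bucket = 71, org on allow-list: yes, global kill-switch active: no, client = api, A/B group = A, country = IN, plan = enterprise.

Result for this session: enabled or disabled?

Enabled

Atomic conditions:
  NOT org on allow-list: yes → false
  plan ∈ {enterprise, team}: enterprise is in the set → true
  country = JP: IN == JP is false
  account age = 3026 days: 4777 == 3026 is false
  rollout bucket = 47: 71 == 47 is false
  NOT user opted into beta: no → true
  client = api: api == api is true
  country ∈ {AU, DE, GB}: IN is not in the set → false
  country ∈ {AU, CA, GB, US}: IN is not in the set → false
  app build number ≤ 440: 509 ≤ 440 is false
  global kill-switch active: no → false
  A/B group = control: A == control is false
  internal user: yes → true
Combine:
[1.1] false AND true AND false = false
[1.2.3] true AND true = true
[1.2] false OR false OR true = true
[1.3.1.1.1] false → false (antecedent false ⇒ implication holds) = true
[1.3.1.1] NOT true = false
[1.3.1.2] false OR false = false
[1.3.1] false → false (antecedent false ⇒ implication holds) = true
[1.3] NOT true = false
[1] false OR true OR false = true
[2] exactly-one(false, true) = true
[root] true AND true = true
Overall: true → enabled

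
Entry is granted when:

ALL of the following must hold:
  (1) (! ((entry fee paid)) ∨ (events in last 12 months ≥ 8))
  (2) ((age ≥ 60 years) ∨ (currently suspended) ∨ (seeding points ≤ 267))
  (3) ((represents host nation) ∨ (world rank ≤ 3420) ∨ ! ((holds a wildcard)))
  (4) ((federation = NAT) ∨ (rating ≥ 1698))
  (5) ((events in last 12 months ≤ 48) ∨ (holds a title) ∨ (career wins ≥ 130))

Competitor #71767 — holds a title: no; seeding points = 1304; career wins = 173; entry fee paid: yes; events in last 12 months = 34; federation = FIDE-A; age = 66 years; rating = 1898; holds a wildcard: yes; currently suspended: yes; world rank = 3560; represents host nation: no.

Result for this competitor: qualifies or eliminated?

Eliminated

Atomic conditions:
  entry fee paid: yes → true
  events in last 12 months ≥ 8: 34 ≥ 8 is true
  age ≥ 60 years: 66 ≥ 60 is true
  currently suspended: yes → true
  seeding points ≤ 267: 1304 ≤ 267 is false
  represents host nation: no → false
  world rank ≤ 3420: 3560 ≤ 3420 is false
  holds a wildcard: yes → true
  federation = NAT: FIDE-A == NAT is false
  rating ≥ 1698: 1898 ≥ 1698 is true
  events in last 12 months ≤ 48: 34 ≤ 48 is true
  holds a title: no → false
  career wins ≥ 130: 173 ≥ 130 is true
Combine:
[1.1] NOT true = false
[1] false OR true = true
[2] true OR true OR false = true
[3.3] NOT true = false
[3] false OR false OR false = false
[4] false OR true = true
[5] true OR false OR true = true
[root] true AND true AND false AND true AND true = false
Overall: false → eliminated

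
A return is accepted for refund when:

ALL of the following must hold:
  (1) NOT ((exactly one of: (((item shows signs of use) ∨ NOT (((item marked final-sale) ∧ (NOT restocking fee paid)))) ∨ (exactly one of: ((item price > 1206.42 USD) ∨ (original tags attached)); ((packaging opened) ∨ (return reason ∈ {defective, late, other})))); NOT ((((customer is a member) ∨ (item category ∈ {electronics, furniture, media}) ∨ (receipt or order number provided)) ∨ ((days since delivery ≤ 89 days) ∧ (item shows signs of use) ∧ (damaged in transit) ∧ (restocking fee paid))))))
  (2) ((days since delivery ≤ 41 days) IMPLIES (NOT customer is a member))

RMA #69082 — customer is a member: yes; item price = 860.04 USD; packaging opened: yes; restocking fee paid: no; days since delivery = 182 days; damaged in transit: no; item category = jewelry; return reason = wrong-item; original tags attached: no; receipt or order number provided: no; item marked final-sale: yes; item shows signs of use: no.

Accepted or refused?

Refused

Atomic conditions:
  item shows signs of use: no → false
  item marked final-sale: yes → true
  NOT restocking fee paid: no → true
  item price > 1206.42 USD: 860.04 > 1206.42 is false
  original tags attached: no → false
  packaging opened: yes → true
  return reason ∈ {defective, late, other}: wrong-item is not in the set → false
  customer is a member: yes → true
  item category ∈ {electronics, furniture, media}: jewelry is not in the set → false
  receipt or order number provided: no → false
  days since delivery ≤ 89 days: 182 ≤ 89 is false
  damaged in transit: no → false
  restocking fee paid: no → false
  days since delivery ≤ 41 days: 182 ≤ 41 is false
  NOT customer is a member: yes → false
Combine:
[1.1.1.1.2.1] true AND true = true
[1.1.1.1.2] NOT true = false
[1.1.1.1] false OR false = false
[1.1.1.2.1] false OR false = false
[1.1.1.2.2] true OR false = true
[1.1.1.2] exactly-one(false, true) = true
[1.1.1] false OR true = true
[1.1.2.1.1] true OR false OR false = true
[1.1.2.1.2] false AND false AND false AND false = false
[1.1.2.1] true OR false = true
[1.1.2] NOT true = false
[1.1] exactly-one(true, false) = true
[1] NOT true = false
[2] false → false (antecedent false ⇒ implication holds) = true
[root] false AND true = false
Overall: false → refused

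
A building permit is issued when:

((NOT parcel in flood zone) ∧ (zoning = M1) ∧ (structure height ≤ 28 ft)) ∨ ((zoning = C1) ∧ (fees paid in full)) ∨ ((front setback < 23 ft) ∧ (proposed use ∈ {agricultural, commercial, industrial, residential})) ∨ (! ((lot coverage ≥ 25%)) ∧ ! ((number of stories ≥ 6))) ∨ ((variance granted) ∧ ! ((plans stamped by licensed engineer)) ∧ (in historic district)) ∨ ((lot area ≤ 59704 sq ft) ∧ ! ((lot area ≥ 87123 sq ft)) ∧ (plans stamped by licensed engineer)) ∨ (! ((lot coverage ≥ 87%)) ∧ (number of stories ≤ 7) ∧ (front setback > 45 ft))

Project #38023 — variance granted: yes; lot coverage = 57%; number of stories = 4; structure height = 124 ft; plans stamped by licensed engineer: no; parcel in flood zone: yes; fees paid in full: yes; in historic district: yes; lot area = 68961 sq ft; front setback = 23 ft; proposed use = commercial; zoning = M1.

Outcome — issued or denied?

Issued

Atomic conditions:
  NOT parcel in flood zone: yes → false
  zoning = M1: M1 == M1 is true
  structure height ≤ 28 ft: 124 ≤ 28 is false
  zoning = C1: M1 == C1 is false
  fees paid in full: yes → true
  front setback < 23 ft: 23 < 23 is false
  proposed use ∈ {agricultural, commercial, industrial, residential}: commercial is in the set → true
  lot coverage ≥ 25%: 57 ≥ 25 is true
  number of stories ≥ 6: 4 ≥ 6 is false
  variance granted: yes → true
  plans stamped by licensed engineer: no → false
  in historic district: yes → true
  lot area ≤ 59704 sq ft: 68961 ≤ 59704 is false
  lot area ≥ 87123 sq ft: 68961 ≥ 87123 is false
  lot coverage ≥ 87%: 57 ≥ 87 is false
  number of stories ≤ 7: 4 ≤ 7 is true
  front setback > 45 ft: 23 > 45 is false
Combine:
[1] false AND true AND false = false
[2] false AND true = false
[3] false AND true = false
[4.1] NOT true = false
[4.2] NOT false = true
[4] false AND true = false
[5.2] NOT false = true
[5] true AND true AND true = true
[6.2] NOT false = true
[6] false AND true AND false = false
[7.1] NOT false = true
[7] true AND true AND false = false
[root] false OR false OR false OR false OR true OR false OR false = true
Overall: true → issued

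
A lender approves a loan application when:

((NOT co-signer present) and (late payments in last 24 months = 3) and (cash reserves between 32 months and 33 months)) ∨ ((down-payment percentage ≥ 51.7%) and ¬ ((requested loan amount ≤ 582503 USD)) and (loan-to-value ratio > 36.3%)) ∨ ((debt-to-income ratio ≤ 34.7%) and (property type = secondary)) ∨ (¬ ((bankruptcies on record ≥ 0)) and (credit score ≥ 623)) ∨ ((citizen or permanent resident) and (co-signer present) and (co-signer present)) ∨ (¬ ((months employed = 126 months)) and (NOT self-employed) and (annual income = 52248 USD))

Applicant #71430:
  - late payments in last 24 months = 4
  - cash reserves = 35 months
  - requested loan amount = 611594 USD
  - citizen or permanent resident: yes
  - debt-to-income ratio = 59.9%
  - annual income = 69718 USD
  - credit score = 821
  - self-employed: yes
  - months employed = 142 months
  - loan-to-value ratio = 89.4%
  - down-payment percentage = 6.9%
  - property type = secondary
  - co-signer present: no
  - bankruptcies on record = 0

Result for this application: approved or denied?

Atomic conditions:
  NOT co-signer present: no → true
  late payments in last 24 months = 3: 4 == 3 is false
  cash reserves between 32 months and 33 months: 35 in [32, 33] is false
  down-payment percentage ≥ 51.7%: 6.9 ≥ 51.7 is false
  requested loan amount ≤ 582503 USD: 611594 ≤ 582503 is false
  loan-to-value ratio > 36.3%: 89.4 > 36.3 is true
  debt-to-income ratio ≤ 34.7%: 59.9 ≤ 34.7 is false
  property type = secondary: secondary == secondary is true
  bankruptcies on record ≥ 0: 0 ≥ 0 is true
  credit score ≥ 623: 821 ≥ 623 is true
  citizen or permanent resident: yes → true
  co-signer present: no → false
  months employed = 126 months: 142 == 126 is false
  NOT self-employed: yes → false
  annual income = 52248 USD: 69718 == 52248 is false
Combine:
[1] true AND false AND false = false
[2.2] NOT false = true
[2] false AND true AND true = false
[3] false AND true = false
[4.1] NOT true = false
[4] false AND true = false
[5] true AND false AND false = false
[6.1] NOT false = true
[6] true AND false AND false = false
[root] false OR false OR false OR false OR false OR false = false
Overall: false → denied

Denied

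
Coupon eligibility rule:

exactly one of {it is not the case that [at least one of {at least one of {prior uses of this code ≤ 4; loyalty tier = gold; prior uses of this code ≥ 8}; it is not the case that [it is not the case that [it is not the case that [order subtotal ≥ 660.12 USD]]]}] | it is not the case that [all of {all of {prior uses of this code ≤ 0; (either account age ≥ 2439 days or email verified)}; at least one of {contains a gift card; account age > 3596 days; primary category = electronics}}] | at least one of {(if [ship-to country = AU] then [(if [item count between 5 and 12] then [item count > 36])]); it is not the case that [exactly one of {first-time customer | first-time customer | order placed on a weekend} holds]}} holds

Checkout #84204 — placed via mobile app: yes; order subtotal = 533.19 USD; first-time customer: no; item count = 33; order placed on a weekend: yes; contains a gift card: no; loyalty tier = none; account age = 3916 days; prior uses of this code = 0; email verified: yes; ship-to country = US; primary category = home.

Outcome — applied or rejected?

Applied

Atomic conditions:
  prior uses of this code ≤ 4: 0 ≤ 4 is true
  loyalty tier = gold: none == gold is false
  prior uses of this code ≥ 8: 0 ≥ 8 is false
  order subtotal ≥ 660.12 USD: 533.19 ≥ 660.12 is false
  prior uses of this code ≤ 0: 0 ≤ 0 is true
  account age ≥ 2439 days: 3916 ≥ 2439 is true
  email verified: yes → true
  contains a gift card: no → false
  account age > 3596 days: 3916 > 3596 is true
  primary category = electronics: home == electronics is false
  ship-to country = AU: US == AU is false
  item count between 5 and 12: 33 in [5, 12] is false
  item count > 36: 33 > 36 is false
  first-time customer: no → false
  order placed on a weekend: yes → true
Combine:
[1.1.1] true OR false OR false = true
[1.1.2.1.1] NOT false = true
[1.1.2.1] NOT true = false
[1.1.2] NOT false = true
[1.1] true OR true = true
[1] NOT true = false
[2.1.1.2] true OR true = true
[2.1.1] true AND true = true
[2.1.2] false OR true OR false = true
[2.1] true AND true = true
[2] NOT true = false
[3.1.2] false → false (antecedent false ⇒ implication holds) = true
[3.1] false → true (antecedent false ⇒ implication holds) = true
[3.2.1] exactly-one(false, false, true) = true
[3.2] NOT true = false
[3] true OR false = true
[root] exactly-one(false, false, true) = true
Overall: true → applied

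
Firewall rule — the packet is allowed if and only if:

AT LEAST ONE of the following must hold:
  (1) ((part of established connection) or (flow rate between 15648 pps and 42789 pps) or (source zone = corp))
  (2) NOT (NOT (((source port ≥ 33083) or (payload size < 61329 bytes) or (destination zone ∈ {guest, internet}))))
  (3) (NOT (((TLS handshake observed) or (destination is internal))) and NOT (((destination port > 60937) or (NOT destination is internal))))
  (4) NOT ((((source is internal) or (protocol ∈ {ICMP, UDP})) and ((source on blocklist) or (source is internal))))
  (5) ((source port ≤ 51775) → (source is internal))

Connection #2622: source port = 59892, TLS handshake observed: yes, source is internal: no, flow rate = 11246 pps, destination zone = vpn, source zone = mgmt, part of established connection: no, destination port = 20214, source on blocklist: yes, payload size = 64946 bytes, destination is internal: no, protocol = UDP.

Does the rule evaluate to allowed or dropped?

Allowed

Atomic conditions:
  part of established connection: no → false
  flow rate between 15648 pps and 42789 pps: 11246 in [15648, 42789] is false
  source zone = corp: mgmt == corp is false
  source port ≥ 33083: 59892 ≥ 33083 is true
  payload size < 61329 bytes: 64946 < 61329 is false
  destination zone ∈ {guest, internet}: vpn is not in the set → false
  TLS handshake observed: yes → true
  destination is internal: no → false
  destination port > 60937: 20214 > 60937 is false
  NOT destination is internal: no → true
  source is internal: no → false
  protocol ∈ {ICMP, UDP}: UDP is in the set → true
  source on blocklist: yes → true
  source port ≤ 51775: 59892 ≤ 51775 is false
Combine:
[1] false OR false OR false = false
[2.1.1] true OR false OR false = true
[2.1] NOT true = false
[2] NOT false = true
[3.1.1] true OR false = true
[3.1] NOT true = false
[3.2.1] false OR true = true
[3.2] NOT true = false
[3] false AND false = false
[4.1.1] false OR true = true
[4.1.2] true OR false = true
[4.1] true AND true = true
[4] NOT true = false
[5] false → false (antecedent false ⇒ implication holds) = true
[root] false OR true OR false OR false OR true = true
Overall: true → allowed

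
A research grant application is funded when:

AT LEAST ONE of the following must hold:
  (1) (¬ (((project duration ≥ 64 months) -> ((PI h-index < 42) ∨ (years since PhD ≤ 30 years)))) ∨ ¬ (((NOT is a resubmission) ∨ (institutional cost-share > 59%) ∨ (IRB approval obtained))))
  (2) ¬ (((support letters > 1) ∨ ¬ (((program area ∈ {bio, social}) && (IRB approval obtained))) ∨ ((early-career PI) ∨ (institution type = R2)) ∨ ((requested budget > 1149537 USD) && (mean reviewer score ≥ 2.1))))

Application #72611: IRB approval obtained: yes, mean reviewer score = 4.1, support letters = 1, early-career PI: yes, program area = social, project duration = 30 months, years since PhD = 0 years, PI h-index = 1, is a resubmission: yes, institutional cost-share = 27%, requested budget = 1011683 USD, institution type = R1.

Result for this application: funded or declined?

Declined

Atomic conditions:
  project duration ≥ 64 months: 30 ≥ 64 is false
  PI h-index < 42: 1 < 42 is true
  years since PhD ≤ 30 years: 0 ≤ 30 is true
  NOT is a resubmission: yes → false
  institutional cost-share > 59%: 27 > 59 is false
  IRB approval obtained: yes → true
  support letters > 1: 1 > 1 is false
  program area ∈ {bio, social}: social is in the set → true
  early-career PI: yes → true
  institution type = R2: R1 == R2 is false
  requested budget > 1149537 USD: 1011683 > 1149537 is false
  mean reviewer score ≥ 2.1: 4.1 ≥ 2.1 is true
Combine:
[1.1.1.2] true OR true = true
[1.1.1] false → true (antecedent false ⇒ implication holds) = true
[1.1] NOT true = false
[1.2.1] false OR false OR true = true
[1.2] NOT true = false
[1] false OR false = false
[2.1.2.1] true AND true = true
[2.1.2] NOT true = false
[2.1.3] true OR false = true
[2.1.4] false AND true = false
[2.1] false OR false OR true OR false = true
[2] NOT true = false
[root] false OR false = false
Overall: false → declined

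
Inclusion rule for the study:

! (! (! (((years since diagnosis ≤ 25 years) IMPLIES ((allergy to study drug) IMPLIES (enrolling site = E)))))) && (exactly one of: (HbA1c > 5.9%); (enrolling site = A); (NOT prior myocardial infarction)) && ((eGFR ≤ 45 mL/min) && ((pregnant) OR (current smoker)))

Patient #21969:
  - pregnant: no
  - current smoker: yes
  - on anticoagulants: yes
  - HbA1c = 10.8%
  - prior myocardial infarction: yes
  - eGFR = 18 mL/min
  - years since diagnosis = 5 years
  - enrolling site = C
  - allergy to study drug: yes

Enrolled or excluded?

Atomic conditions:
  years since diagnosis ≤ 25 years: 5 ≤ 25 is true
  allergy to study drug: yes → true
  enrolling site = E: C == E is false
  HbA1c > 5.9%: 10.8 > 5.9 is true
  enrolling site = A: C == A is false
  NOT prior myocardial infarction: yes → false
  eGFR ≤ 45 mL/min: 18 ≤ 45 is true
  pregnant: no → false
  current smoker: yes → true
Combine:
[1.1.1.1.2] true → false = false
[1.1.1.1] true → false = false
[1.1.1] NOT false = true
[1.1] NOT true = false
[1] NOT false = true
[2] exactly-one(true, false, false) = true
[3.2] false OR true = true
[3] true AND true = true
[root] true AND true AND true = true
Overall: true → enrolled

Enrolled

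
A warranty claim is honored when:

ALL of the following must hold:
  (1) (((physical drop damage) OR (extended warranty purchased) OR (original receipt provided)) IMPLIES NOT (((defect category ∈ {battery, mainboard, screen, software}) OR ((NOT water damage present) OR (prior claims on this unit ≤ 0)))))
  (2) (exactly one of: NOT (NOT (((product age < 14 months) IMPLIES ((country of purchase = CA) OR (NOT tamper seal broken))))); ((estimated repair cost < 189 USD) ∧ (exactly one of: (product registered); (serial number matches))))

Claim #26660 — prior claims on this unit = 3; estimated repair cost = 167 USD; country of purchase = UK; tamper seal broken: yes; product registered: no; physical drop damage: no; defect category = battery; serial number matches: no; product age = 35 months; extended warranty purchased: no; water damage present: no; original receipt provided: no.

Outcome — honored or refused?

Atomic conditions:
  physical drop damage: no → false
  extended warranty purchased: no → false
  original receipt provided: no → false
  defect category ∈ {battery, mainboard, screen, software}: battery is in the set → true
  NOT water damage present: no → true
  prior claims on this unit ≤ 0: 3 ≤ 0 is false
  product age < 14 months: 35 < 14 is false
  country of purchase = CA: UK == CA is false
  NOT tamper seal broken: yes → false
  estimated repair cost < 189 USD: 167 < 189 is true
  product registered: no → false
  serial number matches: no → false
Combine:
[1.1] false OR false OR false = false
[1.2.1.2] true OR false = true
[1.2.1] true OR true = true
[1.2] NOT true = false
[1] false → false (antecedent false ⇒ implication holds) = true
[2.1.1.1.2] false OR false = false
[2.1.1.1] false → false (antecedent false ⇒ implication holds) = true
[2.1.1] NOT true = false
[2.1] NOT false = true
[2.2.2] exactly-one(false, false) = false
[2.2] true AND false = false
[2] exactly-one(true, false) = true
[root] true AND true = true
Overall: true → honored

Honored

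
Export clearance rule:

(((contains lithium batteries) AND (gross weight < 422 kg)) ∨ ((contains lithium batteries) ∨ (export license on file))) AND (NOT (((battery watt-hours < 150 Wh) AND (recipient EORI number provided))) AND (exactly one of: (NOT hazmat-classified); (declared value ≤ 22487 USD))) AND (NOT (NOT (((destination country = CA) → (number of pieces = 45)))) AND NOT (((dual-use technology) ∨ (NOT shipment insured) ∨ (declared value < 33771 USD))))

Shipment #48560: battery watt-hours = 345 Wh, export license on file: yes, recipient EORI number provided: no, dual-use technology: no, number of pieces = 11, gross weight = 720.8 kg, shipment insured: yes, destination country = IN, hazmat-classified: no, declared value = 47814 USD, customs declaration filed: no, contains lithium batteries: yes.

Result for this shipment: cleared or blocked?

Atomic conditions:
  contains lithium batteries: yes → true
  gross weight < 422 kg: 720.8 < 422 is false
  export license on file: yes → true
  battery watt-hours < 150 Wh: 345 < 150 is false
  recipient EORI number provided: no → false
  NOT hazmat-classified: no → true
  declared value ≤ 22487 USD: 47814 ≤ 22487 is false
  destination country = CA: IN == CA is false
  number of pieces = 45: 11 == 45 is false
  dual-use technology: no → false
  NOT shipment insured: yes → false
  declared value < 33771 USD: 47814 < 33771 is false
Combine:
[1.1] true AND false = false
[1.2] true OR true = true
[1] false OR true = true
[2.1.1] false AND false = false
[2.1] NOT false = true
[2.2] exactly-one(true, false) = true
[2] true AND true = true
[3.1.1.1] false → false (antecedent false ⇒ implication holds) = true
[3.1.1] NOT true = false
[3.1] NOT false = true
[3.2.1] false OR false OR false = false
[3.2] NOT false = true
[3] true AND true = true
[root] true AND true AND true = true
Overall: true → cleared

Cleared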